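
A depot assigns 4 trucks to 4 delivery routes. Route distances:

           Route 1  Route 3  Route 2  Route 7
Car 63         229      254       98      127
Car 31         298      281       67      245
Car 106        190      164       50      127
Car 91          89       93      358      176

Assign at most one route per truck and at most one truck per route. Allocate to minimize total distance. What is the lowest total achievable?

Min total: 447 km

This is the linear assignment problem.
Optimal: Car 63→Route 7 (127 km), Car 31→Route 2 (67 km), Car 106→Route 3 (164 km), Car 91→Route 1 (89 km) — total 127+67+164+89 = 447 km.
Next-best assignment: Car 63→Route 7, Car 31→Route 2, Car 106→Route 1, Car 91→Route 3 = 477 km.
Swapping Car 106↔Car 91 (Car 106→Route 1 190 km, Car 91→Route 3 93 km) adds 30.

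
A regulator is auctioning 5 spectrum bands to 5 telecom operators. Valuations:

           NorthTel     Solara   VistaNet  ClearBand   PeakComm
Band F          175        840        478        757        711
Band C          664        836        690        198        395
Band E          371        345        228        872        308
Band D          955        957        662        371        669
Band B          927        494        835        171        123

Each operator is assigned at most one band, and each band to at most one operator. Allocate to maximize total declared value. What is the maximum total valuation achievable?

Optimal: NorthTel→Band D ($955M), Solara→Band C ($836M), VistaNet→Band B ($835M), ClearBand→Band E ($872M), PeakComm→Band F ($711M) — total 955+836+835+872+711 = $4209M.
Column-greedy (each band in turn goes to its best remaining operator) gives $3480M, worse by 729.

Max total: $4209M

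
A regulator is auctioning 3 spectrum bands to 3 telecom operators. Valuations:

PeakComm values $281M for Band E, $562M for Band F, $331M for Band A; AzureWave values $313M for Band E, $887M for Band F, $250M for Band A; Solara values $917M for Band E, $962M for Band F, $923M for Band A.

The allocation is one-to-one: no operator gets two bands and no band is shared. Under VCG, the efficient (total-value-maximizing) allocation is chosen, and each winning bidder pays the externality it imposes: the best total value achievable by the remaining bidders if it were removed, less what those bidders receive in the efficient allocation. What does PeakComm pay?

Efficient allocation: PeakComm→Band A ($331M), AzureWave→Band F ($887M), Solara→Band E ($917M); total welfare W = $2135M.
PeakComm receives Band A at value $331M, so the others get W − 331 = $1804M.
Without PeakComm: best allocation of the remaining 2 bidders over all 3 bands is AzureWave→Band F ($887M), Solara→Band A ($923M), total $1810M.
VCG payment = (others' best without PeakComm) − (others' welfare with PeakComm) = 1810 − 1804 = $6M.

PeakComm pays $6M.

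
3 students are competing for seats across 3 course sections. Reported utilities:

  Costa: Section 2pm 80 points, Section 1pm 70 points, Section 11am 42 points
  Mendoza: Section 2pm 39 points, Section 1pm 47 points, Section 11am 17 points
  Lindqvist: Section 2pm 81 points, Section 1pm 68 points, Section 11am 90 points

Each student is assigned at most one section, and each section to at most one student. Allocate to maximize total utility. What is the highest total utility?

Max total: 217 points

Treat this as an assignment problem: match each student to one section.
Optimal: Costa→Section 2pm (80 points), Mendoza→Section 1pm (47 points), Lindqvist→Section 11am (90 points) — total 80+47+90 = 217 points.
Column-greedy (each section in turn goes to its best remaining student) gives 168 points, worse by 49.
Swapping Mendoza↔Costa (Mendoza→Section 2pm 39 points, Costa→Section 1pm 70 points) loses 18.
No other one-to-one assignment exceeds 217 points.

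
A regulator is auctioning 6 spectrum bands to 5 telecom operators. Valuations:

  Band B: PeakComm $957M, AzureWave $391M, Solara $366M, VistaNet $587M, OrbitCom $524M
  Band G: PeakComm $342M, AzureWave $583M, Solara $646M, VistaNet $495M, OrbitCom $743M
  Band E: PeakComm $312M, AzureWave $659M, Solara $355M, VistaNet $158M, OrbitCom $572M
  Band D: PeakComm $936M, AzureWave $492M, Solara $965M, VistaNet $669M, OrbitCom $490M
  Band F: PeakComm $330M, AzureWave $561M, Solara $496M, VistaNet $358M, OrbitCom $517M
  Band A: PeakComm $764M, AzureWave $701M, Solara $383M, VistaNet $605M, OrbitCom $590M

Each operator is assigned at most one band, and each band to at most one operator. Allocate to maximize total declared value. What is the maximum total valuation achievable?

Max total: $3929M

This is a one-to-one assignment (maximum-weight bipartite matching).
Optimal: PeakComm→Band B ($957M), AzureWave→Band E ($659M), Solara→Band D ($965M), VistaNet→Band A ($605M), OrbitCom→Band G ($743M) — total 957+659+965+605+743 = $3929M.
Column-greedy (each band in turn goes to its best remaining operator) gives $3682M, worse by 247.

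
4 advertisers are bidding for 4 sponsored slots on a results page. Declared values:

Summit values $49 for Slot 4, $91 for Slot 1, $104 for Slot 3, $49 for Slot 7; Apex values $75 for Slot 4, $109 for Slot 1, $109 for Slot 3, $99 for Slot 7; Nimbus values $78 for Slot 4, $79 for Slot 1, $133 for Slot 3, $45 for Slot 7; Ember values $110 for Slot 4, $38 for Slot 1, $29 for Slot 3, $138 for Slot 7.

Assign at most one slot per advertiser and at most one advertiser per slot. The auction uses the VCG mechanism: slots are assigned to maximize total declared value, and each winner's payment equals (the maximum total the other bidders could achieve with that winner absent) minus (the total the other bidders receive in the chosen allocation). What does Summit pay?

Efficient allocation: Summit→Slot 1 ($91), Apex→Slot 4 ($75), Nimbus→Slot 3 ($133), Ember→Slot 7 ($138); total welfare W = $437.
Summit receives Slot 1 at value $91, so the others get W − 91 = $346.
Without Summit: best allocation of the remaining 3 bidders over all 4 slots is Apex→Slot 1 ($109), Nimbus→Slot 3 ($133), Ember→Slot 7 ($138), total $380.
VCG payment = (others' best without Summit) − (others' welfare with Summit) = 380 − 346 = $34.

Summit pays $34.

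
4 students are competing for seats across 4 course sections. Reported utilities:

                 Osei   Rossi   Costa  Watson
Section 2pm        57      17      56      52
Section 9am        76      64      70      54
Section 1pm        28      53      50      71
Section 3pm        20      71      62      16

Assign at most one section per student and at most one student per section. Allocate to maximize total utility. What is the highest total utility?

Optimal: Osei→Section 9am (76 points), Rossi→Section 3pm (71 points), Costa→Section 2pm (56 points), Watson→Section 1pm (71 points) — total 76+71+56+71 = 274 points.

Max total: 274 points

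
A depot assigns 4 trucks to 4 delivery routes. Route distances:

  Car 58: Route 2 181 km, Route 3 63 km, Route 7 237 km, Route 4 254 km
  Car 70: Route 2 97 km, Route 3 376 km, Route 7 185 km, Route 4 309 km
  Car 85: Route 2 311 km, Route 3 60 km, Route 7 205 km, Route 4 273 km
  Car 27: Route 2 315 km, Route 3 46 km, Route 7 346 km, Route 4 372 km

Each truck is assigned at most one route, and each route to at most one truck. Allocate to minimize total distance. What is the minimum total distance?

Minimum total: 602 km

This is a one-to-one assignment (minimum-cost bipartite matching).
Optimal: Car 58→Route 4 (254 km), Car 70→Route 2 (97 km), Car 85→Route 7 (205 km), Car 27→Route 3 (46 km) — total 254+97+205+46 = 602 km.
Row-greedy (each truck in turn takes its cheapest remaining route) gives 737 km, worse by 135.
Next-best assignment: Car 58→Route 7, Car 70→Route 2, Car 85→Route 4, Car 27→Route 3 = 653 km.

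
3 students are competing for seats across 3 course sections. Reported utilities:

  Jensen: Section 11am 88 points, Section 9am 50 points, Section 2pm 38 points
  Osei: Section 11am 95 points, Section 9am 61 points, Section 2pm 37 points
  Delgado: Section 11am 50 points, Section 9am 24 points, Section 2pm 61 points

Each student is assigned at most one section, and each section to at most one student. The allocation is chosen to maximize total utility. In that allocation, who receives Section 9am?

Optimal: Jensen→Section 11am (88 points), Osei→Section 9am (61 points), Delgado→Section 2pm (61 points) — total 88+61+61 = 210 points.
Max-entry greedy (repeatedly take the single best remaining cell) gives 206 points, worse by 4.
Next-best assignment: Jensen→Section 9am, Osei→Section 11am, Delgado→Section 2pm = 206 points.
Swapping Delgado↔Jensen (Delgado→Section 11am 50 points, Jensen→Section 2pm 38 points) loses 61.
Osei's own top section is Section 11am (95 points), but forcing Osei→Section 11am and reassigning the rest optimally gives only 206 points — worse by 4.

Osei receives Section 9am.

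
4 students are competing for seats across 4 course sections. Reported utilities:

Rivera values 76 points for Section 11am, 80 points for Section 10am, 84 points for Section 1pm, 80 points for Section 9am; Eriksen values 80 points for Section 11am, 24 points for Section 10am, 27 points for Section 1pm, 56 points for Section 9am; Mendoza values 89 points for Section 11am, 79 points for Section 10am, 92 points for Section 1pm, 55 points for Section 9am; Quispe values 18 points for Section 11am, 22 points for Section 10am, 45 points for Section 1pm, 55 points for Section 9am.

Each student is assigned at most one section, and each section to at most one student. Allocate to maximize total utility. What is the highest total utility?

Max total: 307 points

Optimal: Rivera→Section 10am (80 points), Eriksen→Section 11am (80 points), Mendoza→Section 1pm (92 points), Quispe→Section 9am (55 points) — total 80+80+92+55 = 307 points.
No other one-to-one assignment exceeds 307 points.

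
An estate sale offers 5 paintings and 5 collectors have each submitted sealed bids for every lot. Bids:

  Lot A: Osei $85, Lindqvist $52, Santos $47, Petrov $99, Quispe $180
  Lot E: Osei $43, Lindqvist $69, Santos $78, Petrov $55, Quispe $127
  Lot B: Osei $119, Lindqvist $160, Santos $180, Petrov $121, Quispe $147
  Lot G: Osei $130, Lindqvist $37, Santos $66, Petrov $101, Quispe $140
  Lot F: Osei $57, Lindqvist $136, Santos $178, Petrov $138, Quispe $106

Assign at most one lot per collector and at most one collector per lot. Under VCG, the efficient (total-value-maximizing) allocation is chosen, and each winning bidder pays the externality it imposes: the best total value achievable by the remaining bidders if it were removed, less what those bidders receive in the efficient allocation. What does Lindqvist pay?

Efficient allocation: Osei→Lot G ($130), Lindqvist→Lot B ($160), Santos→Lot F ($178), Petrov→Lot E ($55), Quispe→Lot A ($180); total welfare W = $703.
Lindqvist receives Lot B at value $160, so the others get W − 160 = $543.
Without Lindqvist: best allocation of the remaining 4 bidders over all 5 lots is Osei→Lot G ($130), Santos→Lot B ($180), Petrov→Lot F ($138), Quispe→Lot A ($180), total $628.
VCG payment = (others' best without Lindqvist) − (others' welfare with Lindqvist) = 628 − 543 = $85.

Lindqvist pays $85.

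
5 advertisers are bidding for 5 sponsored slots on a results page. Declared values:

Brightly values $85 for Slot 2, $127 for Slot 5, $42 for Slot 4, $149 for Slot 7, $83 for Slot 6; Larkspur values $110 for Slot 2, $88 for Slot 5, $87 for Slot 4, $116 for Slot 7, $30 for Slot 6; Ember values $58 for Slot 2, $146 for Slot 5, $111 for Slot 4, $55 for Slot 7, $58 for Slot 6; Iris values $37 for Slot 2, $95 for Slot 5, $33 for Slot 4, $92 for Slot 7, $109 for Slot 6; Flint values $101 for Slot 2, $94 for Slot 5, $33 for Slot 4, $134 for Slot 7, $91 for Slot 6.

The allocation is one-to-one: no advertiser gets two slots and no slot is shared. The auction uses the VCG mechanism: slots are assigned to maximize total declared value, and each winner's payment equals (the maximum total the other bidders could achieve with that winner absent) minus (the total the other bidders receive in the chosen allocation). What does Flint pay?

Efficient allocation: Brightly→Slot 7 ($149), Larkspur→Slot 4 ($87), Ember→Slot 5 ($146), Iris→Slot 6 ($109), Flint→Slot 2 ($101); total welfare W = $592.
Flint receives Slot 2 at value $101, so the others get W − 101 = $491.
Without Flint: best allocation of the remaining 4 bidders over all 5 slots is Brightly→Slot 7 ($149), Larkspur→Slot 2 ($110), Ember→Slot 5 ($146), Iris→Slot 6 ($109), total $514.
VCG payment = (others' best without Flint) − (others' welfare with Flint) = 514 − 491 = $23.

Flint pays $23.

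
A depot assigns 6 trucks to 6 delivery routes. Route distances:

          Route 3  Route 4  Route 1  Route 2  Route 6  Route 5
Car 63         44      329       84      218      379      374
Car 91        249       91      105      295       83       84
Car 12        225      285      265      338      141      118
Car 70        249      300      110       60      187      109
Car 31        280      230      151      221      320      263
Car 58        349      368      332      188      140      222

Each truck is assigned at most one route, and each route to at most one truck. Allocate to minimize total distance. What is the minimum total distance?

Min total: 604 km

Optimal: Car 63→Route 3 (44 km), Car 91→Route 4 (91 km), Car 12→Route 5 (118 km), Car 70→Route 2 (60 km), Car 31→Route 1 (151 km), Car 58→Route 6 (140 km) — total 44+91+118+60+151+140 = 604 km.
Row-greedy (each truck in turn takes its cheapest remaining route) gives 824 km, worse by 220.
Next-best assignment: Car 63→Route 3, Car 91→Route 1, Car 12→Route 5, Car 70→Route 2, Car 31→Route 4, Car 58→Route 6 = 697 km.
Swapping Car 63↔Car 70 (Car 63→Route 2 218 km, Car 70→Route 3 249 km) adds 363.
Checked against all permutations: 604 km is optimal.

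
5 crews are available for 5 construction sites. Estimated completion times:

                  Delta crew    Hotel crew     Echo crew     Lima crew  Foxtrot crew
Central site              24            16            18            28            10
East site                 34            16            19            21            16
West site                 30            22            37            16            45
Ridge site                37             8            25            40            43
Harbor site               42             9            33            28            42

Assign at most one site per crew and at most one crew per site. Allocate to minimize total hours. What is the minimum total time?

Min total: 90 hours

This is the linear assignment problem.
Optimal: Delta crew→Central site (24 hours), Hotel crew→Harbor site (9 hours), Echo crew→Ridge site (25 hours), Lima crew→West site (16 hours), Foxtrot crew→East site (16 hours) — total 24+9+25+16+16 = 90 hours.
Row-greedy (each crew in turn takes its cheapest remaining site) gives 109 hours, worse by 19.
Next-best assignment: Delta crew→Ridge site, Hotel crew→Harbor site, Echo crew→East site, Lima crew→West site, Foxtrot crew→Central site = 91 hours.
Every other assignment is strictly worse.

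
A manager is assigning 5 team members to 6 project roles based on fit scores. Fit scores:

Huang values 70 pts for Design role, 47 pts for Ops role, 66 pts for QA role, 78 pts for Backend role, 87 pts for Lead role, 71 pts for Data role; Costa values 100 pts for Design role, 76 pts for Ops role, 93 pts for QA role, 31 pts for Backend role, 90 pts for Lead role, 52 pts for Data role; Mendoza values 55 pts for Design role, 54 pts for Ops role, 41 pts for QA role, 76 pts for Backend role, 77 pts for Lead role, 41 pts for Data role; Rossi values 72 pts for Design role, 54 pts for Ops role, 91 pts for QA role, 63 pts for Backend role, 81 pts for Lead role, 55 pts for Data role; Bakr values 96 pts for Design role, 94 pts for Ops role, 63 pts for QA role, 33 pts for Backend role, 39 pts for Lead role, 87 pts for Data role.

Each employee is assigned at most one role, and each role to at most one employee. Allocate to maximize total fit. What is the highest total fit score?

Max total: 448 pts

Treat this as an assignment problem: match each employee to one role.
Optimal: Huang→Lead role (87 pts), Costa→Design role (100 pts), Mendoza→Backend role (76 pts), Rossi→QA role (91 pts), Bakr→Ops role (94 pts) — total 87+100+76+91+94 = 448 pts.
Column-greedy (each role in turn goes to its best remaining employee) gives 440 pts, worse by 8.
Checked against all permutations: 448 pts is optimal.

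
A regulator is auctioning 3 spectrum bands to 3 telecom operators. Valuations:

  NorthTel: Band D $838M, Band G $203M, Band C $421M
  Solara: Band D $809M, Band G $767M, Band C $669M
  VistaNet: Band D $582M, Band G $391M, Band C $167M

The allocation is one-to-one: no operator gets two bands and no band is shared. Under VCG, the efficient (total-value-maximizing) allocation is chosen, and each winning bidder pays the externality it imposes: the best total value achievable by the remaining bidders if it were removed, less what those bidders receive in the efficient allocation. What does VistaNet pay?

VistaNet pays $98M.

Efficient allocation: NorthTel→Band D ($838M), Solara→Band C ($669M), VistaNet→Band G ($391M); total welfare W = $1898M.
VistaNet receives Band G at value $391M, so the others get W − 391 = $1507M.
Without VistaNet: best allocation of the remaining 2 bidders over all 3 bands is NorthTel→Band D ($838M), Solara→Band G ($767M), total $1605M.
VCG payment = (others' best without VistaNet) − (others' welfare with VistaNet) = 1605 − 1507 = $98M.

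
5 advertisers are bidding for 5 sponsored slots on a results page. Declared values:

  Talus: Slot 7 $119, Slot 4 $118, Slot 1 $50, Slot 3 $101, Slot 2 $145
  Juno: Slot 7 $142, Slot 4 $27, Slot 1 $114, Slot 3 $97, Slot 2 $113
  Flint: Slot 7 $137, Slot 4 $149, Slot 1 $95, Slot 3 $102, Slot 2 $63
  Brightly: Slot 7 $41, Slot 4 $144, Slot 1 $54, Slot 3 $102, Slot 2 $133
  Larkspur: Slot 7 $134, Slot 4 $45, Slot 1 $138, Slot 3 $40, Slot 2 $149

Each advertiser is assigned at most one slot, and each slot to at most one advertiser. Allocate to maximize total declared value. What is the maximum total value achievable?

Maximum total: $676

This is the linear assignment problem.
Optimal: Talus→Slot 2 ($145), Juno→Slot 7 ($142), Flint→Slot 4 ($149), Brightly→Slot 3 ($102), Larkspur→Slot 1 ($138) — total 145+142+149+102+138 = $676.
Max-entry greedy (repeatedly take the single best remaining cell) gives $592, worse by 84.
Checked against all permutations: $676 is optimal.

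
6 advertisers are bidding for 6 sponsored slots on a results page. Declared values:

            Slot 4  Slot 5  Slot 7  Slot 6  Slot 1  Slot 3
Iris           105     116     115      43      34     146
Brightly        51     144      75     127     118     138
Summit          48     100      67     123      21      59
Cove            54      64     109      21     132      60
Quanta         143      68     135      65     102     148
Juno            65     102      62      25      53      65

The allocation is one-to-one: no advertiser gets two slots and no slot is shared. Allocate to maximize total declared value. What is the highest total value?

Optimal: Iris→Slot 7 ($115), Brightly→Slot 3 ($138), Summit→Slot 6 ($123), Cove→Slot 1 ($132), Quanta→Slot 4 ($143), Juno→Slot 5 ($102) — total 115+138+123+132+143+102 = $753.
Row-greedy (each advertiser in turn takes its best remaining slot) gives $750, worse by 3.

Maximum total: $753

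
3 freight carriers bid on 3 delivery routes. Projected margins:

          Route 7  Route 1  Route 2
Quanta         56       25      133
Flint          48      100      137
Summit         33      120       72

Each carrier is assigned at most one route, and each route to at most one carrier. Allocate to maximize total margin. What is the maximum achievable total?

Optimal: Quanta→Route 7 ($56k), Flint→Route 2 ($137k), Summit→Route 1 ($120k) — total 56+137+120 = $313k.
Next-best assignment: Quanta→Route 2, Flint→Route 7, Summit→Route 1 = $301k.
Swapping Quanta↔Summit (Quanta→Route 1 $25k, Summit→Route 7 $33k) loses 118.
Every other assignment is strictly worse.

Max total: $313k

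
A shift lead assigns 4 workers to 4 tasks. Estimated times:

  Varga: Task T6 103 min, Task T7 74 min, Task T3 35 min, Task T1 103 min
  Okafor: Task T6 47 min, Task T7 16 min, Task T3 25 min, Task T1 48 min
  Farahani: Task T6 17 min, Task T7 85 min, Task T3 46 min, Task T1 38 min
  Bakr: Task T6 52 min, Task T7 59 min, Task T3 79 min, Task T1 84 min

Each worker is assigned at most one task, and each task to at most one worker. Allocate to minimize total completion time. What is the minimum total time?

Treat this as an assignment problem: match each worker to one task.
Optimal: Varga→Task T3 (35 min), Okafor→Task T7 (16 min), Farahani→Task T1 (38 min), Bakr→Task T6 (52 min) — total 35+16+38+52 = 141 min.
Row-greedy (each worker in turn takes its cheapest remaining task) gives 152 min, worse by 11.
Swapping Varga↔Bakr (Varga→Task T6 103 min, Bakr→Task T3 79 min) adds 95.
Every other assignment is strictly worse.

Minimum total: 141 min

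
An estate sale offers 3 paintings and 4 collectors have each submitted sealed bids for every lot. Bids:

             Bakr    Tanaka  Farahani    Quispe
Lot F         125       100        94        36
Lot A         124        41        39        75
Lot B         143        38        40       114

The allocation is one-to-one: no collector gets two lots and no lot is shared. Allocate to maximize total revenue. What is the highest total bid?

Optimal: Tanaka→Lot F ($100), Bakr→Lot A ($124), Quispe→Lot B ($114) — total 100+124+114 = $338.
Swapping Bakr↔Quispe (Bakr→Lot B $143, Quispe→Lot A $75) loses 20.

Max total: $338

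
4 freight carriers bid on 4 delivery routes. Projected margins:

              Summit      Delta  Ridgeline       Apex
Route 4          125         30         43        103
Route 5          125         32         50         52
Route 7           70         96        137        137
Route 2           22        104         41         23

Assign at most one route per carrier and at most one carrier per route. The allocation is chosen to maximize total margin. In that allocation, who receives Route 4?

Apex receives Route 4.

Treat this as an assignment problem: match each carrier to one route.
Optimal: Summit→Route 5 ($125k), Delta→Route 2 ($104k), Ridgeline→Route 7 ($137k), Apex→Route 4 ($103k) — total 125+104+137+103 = $469k.
Swapping Delta↔Ridgeline (Delta→Route 7 $96k, Ridgeline→Route 2 $41k) loses 104.
Every other assignment is strictly worse.
Apex's own top route is Route 7 ($137k), but forcing Apex→Route 7 and reassigning the rest optimally gives only $416k — worse by 53.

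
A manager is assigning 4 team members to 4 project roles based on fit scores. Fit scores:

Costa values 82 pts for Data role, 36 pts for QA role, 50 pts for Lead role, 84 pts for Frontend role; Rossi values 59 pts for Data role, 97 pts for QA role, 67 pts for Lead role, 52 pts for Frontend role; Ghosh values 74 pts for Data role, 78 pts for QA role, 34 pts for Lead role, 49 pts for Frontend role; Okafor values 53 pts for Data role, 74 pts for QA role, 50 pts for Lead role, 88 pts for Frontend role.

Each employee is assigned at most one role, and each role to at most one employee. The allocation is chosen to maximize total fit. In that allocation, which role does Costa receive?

This is a one-to-one assignment (maximum-weight bipartite matching).
Optimal: Costa→Data role (82 pts), Rossi→Lead role (67 pts), Ghosh→QA role (78 pts), Okafor→Frontend role (88 pts) — total 82+67+78+88 = 315 pts.
Costa's own top role is Frontend role (84 pts), but forcing Costa→Frontend role and reassigning the rest optimally gives only 305 pts — worse by 10.

Costa receives Data role.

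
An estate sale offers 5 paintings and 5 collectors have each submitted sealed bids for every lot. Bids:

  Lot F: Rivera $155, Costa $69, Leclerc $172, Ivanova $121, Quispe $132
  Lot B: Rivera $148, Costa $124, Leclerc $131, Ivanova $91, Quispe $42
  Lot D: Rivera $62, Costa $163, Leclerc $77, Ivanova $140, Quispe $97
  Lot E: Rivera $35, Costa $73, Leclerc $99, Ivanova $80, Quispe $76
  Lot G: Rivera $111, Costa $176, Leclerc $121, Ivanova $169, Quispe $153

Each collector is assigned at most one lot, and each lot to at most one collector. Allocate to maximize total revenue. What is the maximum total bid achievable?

Max total: $728

This is a one-to-one assignment (maximum-weight bipartite matching).
Optimal: Rivera→Lot B ($148), Costa→Lot D ($163), Leclerc→Lot F ($172), Ivanova→Lot G ($169), Quispe→Lot E ($76) — total 148+163+172+169+76 = $728.
Max-entry greedy (repeatedly take the single best remaining cell) gives $712, worse by 16.
Swapping Leclerc↔Quispe (Leclerc→Lot E $99, Quispe→Lot F $132) loses 17.
No other one-to-one assignment exceeds $728.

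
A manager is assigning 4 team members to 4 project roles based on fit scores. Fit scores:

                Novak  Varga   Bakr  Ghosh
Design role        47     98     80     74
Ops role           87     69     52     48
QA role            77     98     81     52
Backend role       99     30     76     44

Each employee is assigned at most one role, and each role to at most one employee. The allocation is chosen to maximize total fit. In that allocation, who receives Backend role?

Optimal: Novak→Ops role (87 pts), Varga→QA role (98 pts), Bakr→Backend role (76 pts), Ghosh→Design role (74 pts) — total 87+98+76+74 = 335 pts.
Column-greedy (each role in turn goes to its best remaining employee) gives 310 pts, worse by 25.
No other one-to-one assignment exceeds 335 pts.
Bakr's own top role is QA role (81 pts), but forcing Bakr→QA role and reassigning the rest optimally gives only 326 pts — worse by 9.

Bakr receives Backend role.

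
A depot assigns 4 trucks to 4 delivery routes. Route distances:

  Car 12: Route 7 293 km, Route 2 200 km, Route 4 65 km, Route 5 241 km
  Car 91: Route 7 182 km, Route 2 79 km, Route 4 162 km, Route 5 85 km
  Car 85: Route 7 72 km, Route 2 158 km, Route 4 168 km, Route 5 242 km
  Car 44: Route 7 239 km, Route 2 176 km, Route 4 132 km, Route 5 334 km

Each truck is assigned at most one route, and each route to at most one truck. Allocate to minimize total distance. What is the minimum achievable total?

Optimal: Car 12→Route 4 (65 km), Car 91→Route 5 (85 km), Car 85→Route 7 (72 km), Car 44→Route 2 (176 km) — total 65+85+72+176 = 398 km.
Min-entry greedy (repeatedly take the single cheapest remaining cell) gives 550 km, worse by 152.
Next-best assignment: Car 12→Route 2, Car 91→Route 5, Car 85→Route 7, Car 44→Route 4 = 489 km.
Swapping Car 44↔Car 12 (Car 44→Route 4 132 km, Car 12→Route 2 200 km) adds 91.
Checked against all permutations: 398 km is optimal.

Min total: 398 km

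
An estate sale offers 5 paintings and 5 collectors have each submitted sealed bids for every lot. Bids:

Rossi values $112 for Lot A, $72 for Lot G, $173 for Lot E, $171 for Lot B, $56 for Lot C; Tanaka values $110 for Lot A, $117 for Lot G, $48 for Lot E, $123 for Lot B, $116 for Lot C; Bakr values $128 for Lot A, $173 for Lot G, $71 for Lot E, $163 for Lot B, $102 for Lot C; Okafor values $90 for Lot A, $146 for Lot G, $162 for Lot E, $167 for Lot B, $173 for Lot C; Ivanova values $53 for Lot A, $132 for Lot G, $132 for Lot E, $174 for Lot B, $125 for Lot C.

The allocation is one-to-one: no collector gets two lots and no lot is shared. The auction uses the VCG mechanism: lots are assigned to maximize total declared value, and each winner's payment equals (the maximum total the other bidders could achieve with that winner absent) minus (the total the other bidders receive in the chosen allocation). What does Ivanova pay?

Ivanova pays $13.

Efficient allocation: Rossi→Lot E ($173), Tanaka→Lot A ($110), Bakr→Lot G ($173), Okafor→Lot C ($173), Ivanova→Lot B ($174); total welfare W = $803.
Ivanova receives Lot B at value $174, so the others get W − 174 = $629.
Without Ivanova: best allocation of the remaining 4 bidders over all 5 lots is Rossi→Lot E ($173), Tanaka→Lot B ($123), Bakr→Lot G ($173), Okafor→Lot C ($173), total $642.
VCG payment = (others' best without Ivanova) − (others' welfare with Ivanova) = 642 − 629 = $13.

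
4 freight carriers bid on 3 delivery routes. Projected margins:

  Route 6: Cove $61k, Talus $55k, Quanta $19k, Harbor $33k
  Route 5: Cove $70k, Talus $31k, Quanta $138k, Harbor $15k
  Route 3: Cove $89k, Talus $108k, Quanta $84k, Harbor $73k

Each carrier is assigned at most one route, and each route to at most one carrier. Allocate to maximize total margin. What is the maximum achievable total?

Maximum total: $307k

Optimal: Cove→Route 6 ($61k), Quanta→Route 5 ($138k), Talus→Route 3 ($108k) — total 61+138+108 = $307k.
Row-greedy (each carrier in turn takes its best remaining route) gives $282k, worse by 25.
Next-best assignment: Talus→Route 6, Quanta→Route 5, Cove→Route 3 = $282k.
Every other assignment is strictly worse.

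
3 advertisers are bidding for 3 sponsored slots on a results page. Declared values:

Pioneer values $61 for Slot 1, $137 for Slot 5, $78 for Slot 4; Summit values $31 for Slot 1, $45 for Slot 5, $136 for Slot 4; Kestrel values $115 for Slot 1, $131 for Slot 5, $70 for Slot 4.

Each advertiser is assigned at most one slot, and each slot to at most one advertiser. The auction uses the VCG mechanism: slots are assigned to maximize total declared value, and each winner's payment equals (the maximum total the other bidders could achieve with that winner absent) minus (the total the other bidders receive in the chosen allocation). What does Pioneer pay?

Efficient allocation: Pioneer→Slot 5 ($137), Summit→Slot 4 ($136), Kestrel→Slot 1 ($115); total welfare W = $388.
Pioneer receives Slot 5 at value $137, so the others get W − 137 = $251.
Without Pioneer: best allocation of the remaining 2 bidders over all 3 slots is Summit→Slot 4 ($136), Kestrel→Slot 5 ($131), total $267.
VCG payment = (others' best without Pioneer) − (others' welfare with Pioneer) = 267 − 251 = $16.

Pioneer pays $16.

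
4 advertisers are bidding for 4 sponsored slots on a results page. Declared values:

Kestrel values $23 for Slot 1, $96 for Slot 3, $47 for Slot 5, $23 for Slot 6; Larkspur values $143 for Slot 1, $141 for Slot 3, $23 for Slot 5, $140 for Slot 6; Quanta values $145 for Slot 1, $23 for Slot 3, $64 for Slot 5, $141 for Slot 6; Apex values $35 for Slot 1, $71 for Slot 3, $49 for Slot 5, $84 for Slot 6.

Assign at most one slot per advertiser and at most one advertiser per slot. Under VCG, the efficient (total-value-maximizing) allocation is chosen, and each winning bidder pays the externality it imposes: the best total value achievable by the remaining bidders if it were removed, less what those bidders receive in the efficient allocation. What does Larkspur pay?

Efficient allocation: Kestrel→Slot 3 ($96), Larkspur→Slot 6 ($140), Quanta→Slot 1 ($145), Apex→Slot 5 ($49); total welfare W = $430.
Larkspur receives Slot 6 at value $140, so the others get W − 140 = $290.
Without Larkspur: best allocation of the remaining 3 bidders over all 4 slots is Kestrel→Slot 3 ($96), Quanta→Slot 1 ($145), Apex→Slot 6 ($84), total $325.
VCG payment = (others' best without Larkspur) − (others' welfare with Larkspur) = 325 − 290 = $35.

Larkspur pays $35.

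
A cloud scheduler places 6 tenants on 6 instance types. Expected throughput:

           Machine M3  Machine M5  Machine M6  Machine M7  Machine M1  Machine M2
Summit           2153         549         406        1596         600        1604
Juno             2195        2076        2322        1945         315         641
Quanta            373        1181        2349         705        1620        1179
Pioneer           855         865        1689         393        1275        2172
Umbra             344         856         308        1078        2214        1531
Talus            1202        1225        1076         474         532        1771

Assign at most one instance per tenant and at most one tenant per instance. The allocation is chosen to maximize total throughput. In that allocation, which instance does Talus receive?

This is a one-to-one assignment (maximum-weight bipartite matching).
Optimal: Summit→Machine M3 (2153 ops/s), Juno→Machine M7 (1945 ops/s), Quanta→Machine M6 (2349 ops/s), Pioneer→Machine M2 (2172 ops/s), Umbra→Machine M1 (2214 ops/s), Talus→Machine M5 (1225 ops/s) — total 2153+1945+2349+2172+2214+1225 = 12058 ops/s.
Next-best assignment: Summit→Machine M7, Juno→Machine M3, Quanta→Machine M6, Pioneer→Machine M2, Umbra→Machine M1, Talus→Machine M5 = 11751 ops/s.
Talus's own top instance is Machine M2 (1771 ops/s), but forcing Talus→Machine M2 and reassigning the rest optimally gives only 11297 ops/s — worse by 761.

Talus receives Machine M5.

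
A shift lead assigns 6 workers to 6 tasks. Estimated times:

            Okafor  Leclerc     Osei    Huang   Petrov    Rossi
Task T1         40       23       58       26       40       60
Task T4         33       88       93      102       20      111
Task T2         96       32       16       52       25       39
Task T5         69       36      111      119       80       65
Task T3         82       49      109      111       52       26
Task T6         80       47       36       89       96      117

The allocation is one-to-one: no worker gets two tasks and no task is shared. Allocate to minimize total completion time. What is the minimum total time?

Treat this as an assignment problem: match each worker to one task.
Optimal: Okafor→Task T4 (33 min), Leclerc→Task T5 (36 min), Osei→Task T6 (36 min), Huang→Task T1 (26 min), Petrov→Task T2 (25 min), Rossi→Task T3 (26 min) — total 33+36+36+26+25+26 = 182 min.
Column-greedy (each task in turn goes to its cheapest remaining worker) gives 295 min, worse by 113.
Swapping Okafor↔Leclerc (Okafor→Task T5 69 min, Leclerc→Task T4 88 min) adds 88.
No other one-to-one assignment undercuts 182 min.

Min total: 182 min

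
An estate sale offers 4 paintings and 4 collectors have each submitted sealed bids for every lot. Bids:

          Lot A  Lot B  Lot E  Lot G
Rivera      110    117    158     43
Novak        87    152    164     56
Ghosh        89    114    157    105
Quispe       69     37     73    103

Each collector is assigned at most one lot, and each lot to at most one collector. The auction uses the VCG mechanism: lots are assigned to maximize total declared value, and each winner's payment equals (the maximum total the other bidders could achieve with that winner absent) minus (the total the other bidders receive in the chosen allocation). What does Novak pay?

Efficient allocation: Rivera→Lot A ($110), Novak→Lot B ($152), Ghosh→Lot E ($157), Quispe→Lot G ($103); total welfare W = $522.
Novak receives Lot B at value $152, so the others get W − 152 = $370.
Without Novak: best allocation of the remaining 3 bidders over all 4 lots is Rivera→Lot B ($117), Ghosh→Lot E ($157), Quispe→Lot G ($103), total $377.
VCG payment = (others' best without Novak) − (others' welfare with Novak) = 377 − 370 = $7.

Novak pays $7.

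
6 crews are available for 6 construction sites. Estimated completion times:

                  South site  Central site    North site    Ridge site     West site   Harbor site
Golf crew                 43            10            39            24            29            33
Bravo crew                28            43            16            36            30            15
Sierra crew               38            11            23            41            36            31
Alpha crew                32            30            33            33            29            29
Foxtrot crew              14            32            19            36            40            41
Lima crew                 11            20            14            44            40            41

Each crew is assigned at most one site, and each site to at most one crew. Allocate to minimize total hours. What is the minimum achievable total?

This is the linear assignment problem.
Optimal: Golf crew→Ridge site (24 hours), Bravo crew→Harbor site (15 hours), Sierra crew→Central site (11 hours), Alpha crew→West site (29 hours), Foxtrot crew→South site (14 hours), Lima crew→North site (14 hours) — total 24+15+11+29+14+14 = 107 hours.
Min-entry greedy (repeatedly take the single cheapest remaining cell) gives 125 hours, worse by 18.
Next-best assignment: Golf crew→Ridge site, Bravo crew→Harbor site, Sierra crew→Central site, Alpha crew→West site, Foxtrot crew→North site, Lima crew→South site = 109 hours.

Min total: 107 hours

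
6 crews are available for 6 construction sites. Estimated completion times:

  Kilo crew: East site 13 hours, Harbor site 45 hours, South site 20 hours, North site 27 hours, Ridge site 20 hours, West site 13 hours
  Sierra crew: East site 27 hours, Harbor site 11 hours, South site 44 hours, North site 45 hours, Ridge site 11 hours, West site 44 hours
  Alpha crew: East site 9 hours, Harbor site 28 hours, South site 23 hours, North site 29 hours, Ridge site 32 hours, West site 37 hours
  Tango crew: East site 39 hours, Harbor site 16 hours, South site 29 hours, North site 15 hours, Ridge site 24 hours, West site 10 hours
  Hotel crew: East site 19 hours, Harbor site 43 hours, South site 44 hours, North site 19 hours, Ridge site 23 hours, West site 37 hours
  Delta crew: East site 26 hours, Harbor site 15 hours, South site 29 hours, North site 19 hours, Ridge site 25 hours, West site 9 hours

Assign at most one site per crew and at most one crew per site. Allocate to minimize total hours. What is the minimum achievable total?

Treat this as an assignment problem: match each crew to one site.
Optimal: Kilo crew→South site (20 hours), Sierra crew→Ridge site (11 hours), Alpha crew→East site (9 hours), Tango crew→Harbor site (16 hours), Hotel crew→North site (19 hours), Delta crew→West site (9 hours) — total 20+11+9+16+19+9 = 84 hours.
Row-greedy (each crew in turn takes its cheapest remaining site) gives 101 hours, worse by 17.

Min total: 84 hours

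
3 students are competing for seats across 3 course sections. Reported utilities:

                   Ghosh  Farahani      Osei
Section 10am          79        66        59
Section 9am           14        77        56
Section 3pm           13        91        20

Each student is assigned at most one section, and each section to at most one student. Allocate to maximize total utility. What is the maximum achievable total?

Max total: 226 points

Optimal: Ghosh→Section 10am (79 points), Farahani→Section 3pm (91 points), Osei→Section 9am (56 points) — total 79+91+56 = 226 points.
Column-greedy (each section in turn goes to its best remaining student) gives 176 points, worse by 50.
Next-best assignment: Ghosh→Section 10am, Farahani→Section 9am, Osei→Section 3pm = 176 points.
Every other assignment is strictly worse.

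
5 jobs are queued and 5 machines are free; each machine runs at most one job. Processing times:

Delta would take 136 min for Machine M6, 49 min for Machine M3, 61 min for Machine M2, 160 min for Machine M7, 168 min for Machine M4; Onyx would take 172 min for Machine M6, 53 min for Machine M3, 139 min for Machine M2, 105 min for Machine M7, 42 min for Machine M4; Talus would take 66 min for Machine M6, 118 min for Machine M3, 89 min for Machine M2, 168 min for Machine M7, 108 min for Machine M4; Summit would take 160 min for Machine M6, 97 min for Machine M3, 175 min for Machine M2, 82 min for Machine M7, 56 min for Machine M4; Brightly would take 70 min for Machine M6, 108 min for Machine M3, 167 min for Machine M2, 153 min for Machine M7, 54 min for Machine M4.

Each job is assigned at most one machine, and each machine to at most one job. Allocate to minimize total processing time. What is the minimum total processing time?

Optimal: Delta→Machine M2 (61 min), Onyx→Machine M3 (53 min), Talus→Machine M6 (66 min), Summit→Machine M7 (82 min), Brightly→Machine M4 (54 min) — total 61+53+66+82+54 = 316 min.
Min-entry greedy (repeatedly take the single cheapest remaining cell) gives 406 min, worse by 90.
Next-best assignment: Delta→Machine M3, Onyx→Machine M4, Talus→Machine M2, Summit→Machine M7, Brightly→Machine M6 = 332 min.
Every other assignment is strictly worse.

Minimum total: 316 min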